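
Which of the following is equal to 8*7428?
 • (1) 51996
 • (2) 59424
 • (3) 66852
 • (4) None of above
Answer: 2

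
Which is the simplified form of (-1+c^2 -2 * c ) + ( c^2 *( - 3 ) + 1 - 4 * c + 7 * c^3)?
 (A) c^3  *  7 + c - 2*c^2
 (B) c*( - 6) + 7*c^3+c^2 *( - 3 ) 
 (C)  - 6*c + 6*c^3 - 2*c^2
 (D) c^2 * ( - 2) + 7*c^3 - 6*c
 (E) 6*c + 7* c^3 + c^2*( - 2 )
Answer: D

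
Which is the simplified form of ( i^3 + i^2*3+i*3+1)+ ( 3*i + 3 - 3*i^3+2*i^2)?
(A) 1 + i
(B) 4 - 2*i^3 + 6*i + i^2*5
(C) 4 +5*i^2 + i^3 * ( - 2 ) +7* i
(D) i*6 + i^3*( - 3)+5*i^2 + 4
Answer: B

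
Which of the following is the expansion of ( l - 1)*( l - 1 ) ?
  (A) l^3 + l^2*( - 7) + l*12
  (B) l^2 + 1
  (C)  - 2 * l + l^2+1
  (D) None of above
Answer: C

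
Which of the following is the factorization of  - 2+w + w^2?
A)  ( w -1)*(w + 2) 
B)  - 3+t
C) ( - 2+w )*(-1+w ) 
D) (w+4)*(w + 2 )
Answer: A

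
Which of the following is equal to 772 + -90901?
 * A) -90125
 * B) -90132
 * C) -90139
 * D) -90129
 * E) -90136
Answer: D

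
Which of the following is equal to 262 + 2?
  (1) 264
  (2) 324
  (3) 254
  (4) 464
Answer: 1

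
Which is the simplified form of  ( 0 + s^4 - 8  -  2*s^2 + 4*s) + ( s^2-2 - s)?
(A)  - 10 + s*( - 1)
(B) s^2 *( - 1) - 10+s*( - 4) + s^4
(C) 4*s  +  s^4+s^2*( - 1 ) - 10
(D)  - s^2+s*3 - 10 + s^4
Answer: D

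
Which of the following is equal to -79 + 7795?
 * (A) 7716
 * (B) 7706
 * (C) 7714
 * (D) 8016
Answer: A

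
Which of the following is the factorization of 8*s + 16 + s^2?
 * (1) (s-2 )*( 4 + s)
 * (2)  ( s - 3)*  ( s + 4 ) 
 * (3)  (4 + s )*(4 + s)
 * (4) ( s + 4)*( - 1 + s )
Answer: 3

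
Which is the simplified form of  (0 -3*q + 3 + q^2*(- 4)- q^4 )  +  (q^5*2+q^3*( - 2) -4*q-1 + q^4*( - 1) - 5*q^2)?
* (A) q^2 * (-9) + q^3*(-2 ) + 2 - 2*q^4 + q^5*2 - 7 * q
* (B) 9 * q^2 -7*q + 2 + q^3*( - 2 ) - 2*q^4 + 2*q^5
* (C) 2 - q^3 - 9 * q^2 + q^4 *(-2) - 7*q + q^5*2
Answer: A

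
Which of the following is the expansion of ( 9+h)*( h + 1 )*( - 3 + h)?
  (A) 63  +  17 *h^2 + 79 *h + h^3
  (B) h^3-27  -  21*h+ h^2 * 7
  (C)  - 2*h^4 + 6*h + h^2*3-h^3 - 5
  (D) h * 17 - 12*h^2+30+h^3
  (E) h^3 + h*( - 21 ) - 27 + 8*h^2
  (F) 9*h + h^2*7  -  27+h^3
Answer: B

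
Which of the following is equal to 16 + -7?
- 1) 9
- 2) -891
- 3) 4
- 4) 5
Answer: 1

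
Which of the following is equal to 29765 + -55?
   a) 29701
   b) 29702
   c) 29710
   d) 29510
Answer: c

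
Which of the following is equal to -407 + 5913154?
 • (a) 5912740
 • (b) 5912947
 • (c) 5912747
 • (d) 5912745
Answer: c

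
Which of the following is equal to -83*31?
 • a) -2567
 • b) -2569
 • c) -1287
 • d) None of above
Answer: d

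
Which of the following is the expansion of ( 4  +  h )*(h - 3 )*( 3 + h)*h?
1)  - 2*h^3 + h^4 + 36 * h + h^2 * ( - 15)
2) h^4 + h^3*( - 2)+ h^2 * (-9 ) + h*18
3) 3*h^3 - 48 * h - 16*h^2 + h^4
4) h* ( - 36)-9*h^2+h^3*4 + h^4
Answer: 4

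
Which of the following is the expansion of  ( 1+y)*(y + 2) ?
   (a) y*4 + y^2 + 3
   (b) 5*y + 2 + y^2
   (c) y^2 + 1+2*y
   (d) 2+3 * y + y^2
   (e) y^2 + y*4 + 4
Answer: d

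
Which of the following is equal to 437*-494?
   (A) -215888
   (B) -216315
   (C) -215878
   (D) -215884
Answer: C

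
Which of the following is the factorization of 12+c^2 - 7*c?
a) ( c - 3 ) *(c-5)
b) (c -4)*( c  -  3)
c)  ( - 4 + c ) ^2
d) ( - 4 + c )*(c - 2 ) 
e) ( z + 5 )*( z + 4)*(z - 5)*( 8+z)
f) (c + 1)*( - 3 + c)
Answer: b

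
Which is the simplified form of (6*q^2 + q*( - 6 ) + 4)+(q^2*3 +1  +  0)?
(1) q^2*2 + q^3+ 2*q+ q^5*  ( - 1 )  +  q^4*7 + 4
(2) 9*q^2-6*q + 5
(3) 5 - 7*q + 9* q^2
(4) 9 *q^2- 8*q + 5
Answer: 2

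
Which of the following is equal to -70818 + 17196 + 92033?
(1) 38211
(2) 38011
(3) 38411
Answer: 3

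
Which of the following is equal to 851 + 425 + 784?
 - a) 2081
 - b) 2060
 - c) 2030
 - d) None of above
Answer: b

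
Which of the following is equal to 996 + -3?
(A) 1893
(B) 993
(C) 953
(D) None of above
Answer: B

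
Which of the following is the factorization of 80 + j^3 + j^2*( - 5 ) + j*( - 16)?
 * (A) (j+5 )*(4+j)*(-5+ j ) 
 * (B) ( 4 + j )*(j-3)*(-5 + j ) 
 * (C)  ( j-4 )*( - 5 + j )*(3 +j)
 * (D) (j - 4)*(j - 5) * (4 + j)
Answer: D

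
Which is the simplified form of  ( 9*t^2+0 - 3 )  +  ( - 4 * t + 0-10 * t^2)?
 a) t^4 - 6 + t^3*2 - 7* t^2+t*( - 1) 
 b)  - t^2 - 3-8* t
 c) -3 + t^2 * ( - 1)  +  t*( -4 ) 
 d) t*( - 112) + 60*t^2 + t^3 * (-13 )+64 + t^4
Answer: c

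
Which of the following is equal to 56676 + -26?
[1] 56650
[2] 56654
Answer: 1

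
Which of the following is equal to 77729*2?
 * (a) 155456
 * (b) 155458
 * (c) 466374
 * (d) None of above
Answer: b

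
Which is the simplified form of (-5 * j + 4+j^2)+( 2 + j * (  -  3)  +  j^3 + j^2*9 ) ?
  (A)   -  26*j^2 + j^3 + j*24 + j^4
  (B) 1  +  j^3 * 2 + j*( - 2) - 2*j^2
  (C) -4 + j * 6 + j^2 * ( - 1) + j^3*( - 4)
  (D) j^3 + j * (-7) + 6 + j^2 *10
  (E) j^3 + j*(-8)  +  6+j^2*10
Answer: E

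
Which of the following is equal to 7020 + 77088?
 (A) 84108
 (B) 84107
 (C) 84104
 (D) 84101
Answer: A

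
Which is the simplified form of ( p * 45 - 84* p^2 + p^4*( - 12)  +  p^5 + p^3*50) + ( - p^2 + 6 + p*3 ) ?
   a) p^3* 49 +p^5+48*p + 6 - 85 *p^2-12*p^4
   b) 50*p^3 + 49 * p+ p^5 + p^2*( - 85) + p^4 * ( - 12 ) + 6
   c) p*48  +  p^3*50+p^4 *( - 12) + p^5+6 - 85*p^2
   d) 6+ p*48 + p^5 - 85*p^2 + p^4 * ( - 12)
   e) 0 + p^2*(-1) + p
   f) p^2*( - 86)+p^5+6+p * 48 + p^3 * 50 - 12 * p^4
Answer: c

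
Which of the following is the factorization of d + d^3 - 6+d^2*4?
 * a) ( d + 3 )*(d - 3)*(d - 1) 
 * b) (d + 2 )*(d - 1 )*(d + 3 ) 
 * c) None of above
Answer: b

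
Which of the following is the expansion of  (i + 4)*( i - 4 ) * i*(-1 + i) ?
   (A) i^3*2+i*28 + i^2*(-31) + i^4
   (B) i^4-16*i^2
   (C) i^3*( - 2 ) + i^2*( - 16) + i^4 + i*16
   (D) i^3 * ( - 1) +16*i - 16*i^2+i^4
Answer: D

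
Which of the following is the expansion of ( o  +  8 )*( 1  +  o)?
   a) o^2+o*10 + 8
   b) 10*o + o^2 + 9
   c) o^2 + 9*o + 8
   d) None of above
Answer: c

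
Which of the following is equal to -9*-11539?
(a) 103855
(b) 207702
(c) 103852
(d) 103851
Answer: d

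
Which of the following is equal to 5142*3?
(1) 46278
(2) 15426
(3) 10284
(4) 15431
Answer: 2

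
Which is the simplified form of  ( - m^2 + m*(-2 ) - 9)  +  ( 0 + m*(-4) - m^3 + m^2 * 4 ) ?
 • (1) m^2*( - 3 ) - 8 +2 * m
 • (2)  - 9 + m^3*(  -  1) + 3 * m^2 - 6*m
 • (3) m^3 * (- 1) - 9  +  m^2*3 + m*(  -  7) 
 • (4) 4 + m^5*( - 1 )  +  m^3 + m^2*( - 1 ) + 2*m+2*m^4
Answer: 2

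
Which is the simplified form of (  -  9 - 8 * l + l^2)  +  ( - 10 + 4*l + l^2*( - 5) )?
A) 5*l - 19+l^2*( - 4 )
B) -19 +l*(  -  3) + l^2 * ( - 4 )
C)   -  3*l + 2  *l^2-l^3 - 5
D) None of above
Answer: D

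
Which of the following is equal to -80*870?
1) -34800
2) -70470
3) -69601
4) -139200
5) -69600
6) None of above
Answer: 5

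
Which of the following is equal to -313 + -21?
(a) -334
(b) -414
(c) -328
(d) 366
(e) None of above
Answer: a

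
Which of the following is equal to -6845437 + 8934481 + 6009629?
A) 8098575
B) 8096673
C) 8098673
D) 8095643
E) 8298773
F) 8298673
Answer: C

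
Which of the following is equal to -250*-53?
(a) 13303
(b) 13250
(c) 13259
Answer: b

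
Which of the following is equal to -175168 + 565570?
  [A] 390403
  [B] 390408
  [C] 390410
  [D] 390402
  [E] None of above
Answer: D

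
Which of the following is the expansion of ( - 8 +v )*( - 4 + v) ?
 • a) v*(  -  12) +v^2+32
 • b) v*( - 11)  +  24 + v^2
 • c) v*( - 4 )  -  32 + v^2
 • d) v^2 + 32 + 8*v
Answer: a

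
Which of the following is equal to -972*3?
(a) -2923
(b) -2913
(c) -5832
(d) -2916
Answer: d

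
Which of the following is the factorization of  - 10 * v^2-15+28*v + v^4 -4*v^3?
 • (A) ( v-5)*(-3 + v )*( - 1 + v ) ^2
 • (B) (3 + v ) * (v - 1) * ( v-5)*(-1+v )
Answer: B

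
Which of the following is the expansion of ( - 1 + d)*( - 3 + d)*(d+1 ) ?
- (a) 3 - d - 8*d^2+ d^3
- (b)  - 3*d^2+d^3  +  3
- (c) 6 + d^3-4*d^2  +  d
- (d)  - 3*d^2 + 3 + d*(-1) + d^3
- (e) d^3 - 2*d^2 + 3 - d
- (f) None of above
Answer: d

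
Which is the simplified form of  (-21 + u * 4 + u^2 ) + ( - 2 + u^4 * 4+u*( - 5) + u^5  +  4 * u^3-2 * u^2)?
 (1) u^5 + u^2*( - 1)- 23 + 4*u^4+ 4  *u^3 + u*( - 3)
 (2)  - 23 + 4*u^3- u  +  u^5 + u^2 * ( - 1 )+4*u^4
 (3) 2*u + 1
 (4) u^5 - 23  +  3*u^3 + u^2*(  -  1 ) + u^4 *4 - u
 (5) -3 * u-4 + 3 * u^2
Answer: 2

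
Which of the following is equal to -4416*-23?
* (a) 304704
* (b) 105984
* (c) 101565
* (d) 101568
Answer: d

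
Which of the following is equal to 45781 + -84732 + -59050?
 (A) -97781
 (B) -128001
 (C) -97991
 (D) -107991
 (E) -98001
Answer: E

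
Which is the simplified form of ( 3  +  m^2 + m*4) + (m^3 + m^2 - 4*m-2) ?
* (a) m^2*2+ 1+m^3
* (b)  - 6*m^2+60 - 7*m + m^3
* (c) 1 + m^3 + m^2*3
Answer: a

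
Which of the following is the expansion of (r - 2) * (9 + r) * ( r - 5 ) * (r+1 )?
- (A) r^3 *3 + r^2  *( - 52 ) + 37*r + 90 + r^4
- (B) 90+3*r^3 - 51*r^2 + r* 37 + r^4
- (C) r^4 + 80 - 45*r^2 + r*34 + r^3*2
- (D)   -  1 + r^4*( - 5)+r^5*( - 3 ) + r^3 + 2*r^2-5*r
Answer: B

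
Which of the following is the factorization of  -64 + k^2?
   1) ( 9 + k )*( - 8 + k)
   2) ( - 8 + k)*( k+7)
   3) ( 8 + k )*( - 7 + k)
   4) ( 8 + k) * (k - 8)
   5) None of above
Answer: 4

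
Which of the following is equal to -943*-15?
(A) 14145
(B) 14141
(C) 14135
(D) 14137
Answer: A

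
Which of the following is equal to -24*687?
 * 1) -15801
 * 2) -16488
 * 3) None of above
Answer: 2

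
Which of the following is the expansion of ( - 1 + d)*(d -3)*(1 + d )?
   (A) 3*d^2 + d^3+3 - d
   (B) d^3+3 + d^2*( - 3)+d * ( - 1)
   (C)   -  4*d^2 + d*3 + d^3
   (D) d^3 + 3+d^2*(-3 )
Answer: B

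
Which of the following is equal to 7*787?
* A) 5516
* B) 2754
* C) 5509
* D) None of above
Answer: C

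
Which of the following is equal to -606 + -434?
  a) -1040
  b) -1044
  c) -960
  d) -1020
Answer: a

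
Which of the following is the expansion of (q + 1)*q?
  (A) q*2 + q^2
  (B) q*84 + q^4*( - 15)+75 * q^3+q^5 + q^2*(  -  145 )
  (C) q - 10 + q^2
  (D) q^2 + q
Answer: D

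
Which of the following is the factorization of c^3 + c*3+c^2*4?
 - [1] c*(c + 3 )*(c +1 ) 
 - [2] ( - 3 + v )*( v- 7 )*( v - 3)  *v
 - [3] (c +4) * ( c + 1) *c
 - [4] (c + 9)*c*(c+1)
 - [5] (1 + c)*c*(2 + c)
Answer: 1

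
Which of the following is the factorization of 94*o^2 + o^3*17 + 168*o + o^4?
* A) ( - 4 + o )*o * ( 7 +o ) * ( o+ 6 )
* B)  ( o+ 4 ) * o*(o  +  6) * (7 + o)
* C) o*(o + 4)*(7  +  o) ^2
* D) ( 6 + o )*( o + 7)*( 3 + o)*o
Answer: B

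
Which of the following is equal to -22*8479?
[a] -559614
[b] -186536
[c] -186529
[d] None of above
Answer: d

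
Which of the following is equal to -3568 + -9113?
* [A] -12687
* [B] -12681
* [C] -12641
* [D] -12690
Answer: B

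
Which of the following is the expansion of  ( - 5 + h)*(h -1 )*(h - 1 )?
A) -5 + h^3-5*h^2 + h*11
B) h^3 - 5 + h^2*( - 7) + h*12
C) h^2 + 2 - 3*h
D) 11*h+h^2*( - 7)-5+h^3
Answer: D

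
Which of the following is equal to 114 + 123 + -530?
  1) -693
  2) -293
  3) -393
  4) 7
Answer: 2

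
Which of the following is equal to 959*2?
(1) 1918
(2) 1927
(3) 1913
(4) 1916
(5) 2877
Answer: 1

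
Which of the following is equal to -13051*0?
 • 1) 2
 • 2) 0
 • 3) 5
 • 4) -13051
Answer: 2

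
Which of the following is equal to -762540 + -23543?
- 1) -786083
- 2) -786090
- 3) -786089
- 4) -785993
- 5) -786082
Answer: 1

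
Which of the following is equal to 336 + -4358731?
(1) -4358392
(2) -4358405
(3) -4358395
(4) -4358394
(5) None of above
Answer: 3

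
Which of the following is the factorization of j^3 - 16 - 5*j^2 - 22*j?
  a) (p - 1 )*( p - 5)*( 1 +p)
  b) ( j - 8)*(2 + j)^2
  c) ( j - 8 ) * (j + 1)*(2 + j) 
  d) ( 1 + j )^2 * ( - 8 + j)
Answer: c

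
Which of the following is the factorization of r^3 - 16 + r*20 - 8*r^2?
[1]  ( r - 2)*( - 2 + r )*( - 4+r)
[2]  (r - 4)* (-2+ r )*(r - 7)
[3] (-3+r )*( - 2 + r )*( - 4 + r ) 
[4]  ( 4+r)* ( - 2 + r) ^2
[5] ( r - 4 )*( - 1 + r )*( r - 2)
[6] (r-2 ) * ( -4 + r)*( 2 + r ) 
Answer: 1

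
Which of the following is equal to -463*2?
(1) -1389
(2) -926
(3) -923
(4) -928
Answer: 2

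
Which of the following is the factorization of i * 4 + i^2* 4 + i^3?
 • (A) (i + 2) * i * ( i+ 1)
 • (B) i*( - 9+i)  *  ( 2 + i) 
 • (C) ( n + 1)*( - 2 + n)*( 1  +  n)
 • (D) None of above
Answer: D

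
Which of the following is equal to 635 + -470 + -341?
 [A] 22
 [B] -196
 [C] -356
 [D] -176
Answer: D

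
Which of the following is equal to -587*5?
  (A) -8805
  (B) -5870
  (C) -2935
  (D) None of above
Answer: C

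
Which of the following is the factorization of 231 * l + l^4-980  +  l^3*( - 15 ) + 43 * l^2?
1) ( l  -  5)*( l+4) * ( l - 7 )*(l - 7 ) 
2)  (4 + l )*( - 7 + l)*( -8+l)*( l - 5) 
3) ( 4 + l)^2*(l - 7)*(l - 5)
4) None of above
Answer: 1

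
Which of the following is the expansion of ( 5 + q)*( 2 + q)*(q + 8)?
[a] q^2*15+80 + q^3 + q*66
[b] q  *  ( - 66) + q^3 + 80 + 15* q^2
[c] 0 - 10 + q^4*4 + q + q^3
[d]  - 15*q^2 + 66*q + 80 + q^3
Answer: a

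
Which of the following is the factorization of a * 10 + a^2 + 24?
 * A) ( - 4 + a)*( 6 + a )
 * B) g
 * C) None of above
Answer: C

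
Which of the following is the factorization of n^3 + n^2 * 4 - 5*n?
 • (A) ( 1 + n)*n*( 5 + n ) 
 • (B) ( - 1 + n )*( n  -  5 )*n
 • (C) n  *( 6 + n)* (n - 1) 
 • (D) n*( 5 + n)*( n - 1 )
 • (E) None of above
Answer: D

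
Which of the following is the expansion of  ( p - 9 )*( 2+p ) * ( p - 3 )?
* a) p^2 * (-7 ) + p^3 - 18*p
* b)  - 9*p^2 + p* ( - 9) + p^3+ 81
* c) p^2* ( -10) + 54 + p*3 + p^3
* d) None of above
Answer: c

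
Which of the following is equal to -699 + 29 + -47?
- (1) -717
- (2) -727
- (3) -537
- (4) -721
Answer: 1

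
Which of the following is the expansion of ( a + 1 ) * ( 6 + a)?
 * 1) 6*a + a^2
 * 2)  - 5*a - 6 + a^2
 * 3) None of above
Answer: 3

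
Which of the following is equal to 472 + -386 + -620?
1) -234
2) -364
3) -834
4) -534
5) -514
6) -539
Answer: 4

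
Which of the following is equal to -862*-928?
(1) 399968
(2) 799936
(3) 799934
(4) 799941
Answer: 2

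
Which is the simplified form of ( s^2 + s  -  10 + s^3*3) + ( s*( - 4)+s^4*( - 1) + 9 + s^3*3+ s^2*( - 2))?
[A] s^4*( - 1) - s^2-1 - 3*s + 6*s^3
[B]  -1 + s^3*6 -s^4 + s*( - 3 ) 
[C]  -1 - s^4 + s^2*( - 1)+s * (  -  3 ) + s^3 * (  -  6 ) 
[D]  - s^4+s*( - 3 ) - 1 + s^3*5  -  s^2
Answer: A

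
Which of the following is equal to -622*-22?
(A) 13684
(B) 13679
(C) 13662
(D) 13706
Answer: A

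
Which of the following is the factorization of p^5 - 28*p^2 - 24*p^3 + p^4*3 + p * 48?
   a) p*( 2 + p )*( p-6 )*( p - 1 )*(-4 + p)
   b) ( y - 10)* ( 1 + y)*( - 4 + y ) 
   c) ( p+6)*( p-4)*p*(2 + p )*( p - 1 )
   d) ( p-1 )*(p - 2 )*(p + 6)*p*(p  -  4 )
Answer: c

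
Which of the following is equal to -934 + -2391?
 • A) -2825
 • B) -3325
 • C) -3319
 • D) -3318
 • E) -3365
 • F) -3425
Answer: B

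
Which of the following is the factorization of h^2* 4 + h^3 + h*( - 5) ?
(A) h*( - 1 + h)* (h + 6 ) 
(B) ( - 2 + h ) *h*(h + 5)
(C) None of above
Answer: C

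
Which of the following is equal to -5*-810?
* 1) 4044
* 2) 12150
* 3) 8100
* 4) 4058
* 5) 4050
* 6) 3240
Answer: 5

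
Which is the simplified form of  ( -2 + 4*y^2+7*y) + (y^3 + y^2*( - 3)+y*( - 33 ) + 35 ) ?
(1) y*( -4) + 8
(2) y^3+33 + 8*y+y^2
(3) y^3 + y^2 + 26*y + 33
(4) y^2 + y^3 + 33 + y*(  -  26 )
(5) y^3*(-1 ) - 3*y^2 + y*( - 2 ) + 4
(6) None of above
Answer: 4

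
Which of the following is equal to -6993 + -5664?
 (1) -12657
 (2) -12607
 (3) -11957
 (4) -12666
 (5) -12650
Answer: 1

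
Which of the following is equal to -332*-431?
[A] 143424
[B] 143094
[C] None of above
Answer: C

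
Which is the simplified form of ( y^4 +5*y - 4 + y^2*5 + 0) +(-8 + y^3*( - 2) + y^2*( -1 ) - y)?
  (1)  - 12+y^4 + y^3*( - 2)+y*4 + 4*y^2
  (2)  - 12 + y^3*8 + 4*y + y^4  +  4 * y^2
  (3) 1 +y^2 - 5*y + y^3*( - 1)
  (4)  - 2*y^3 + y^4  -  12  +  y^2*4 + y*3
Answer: 1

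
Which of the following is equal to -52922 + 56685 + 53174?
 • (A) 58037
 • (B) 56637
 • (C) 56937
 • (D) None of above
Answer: C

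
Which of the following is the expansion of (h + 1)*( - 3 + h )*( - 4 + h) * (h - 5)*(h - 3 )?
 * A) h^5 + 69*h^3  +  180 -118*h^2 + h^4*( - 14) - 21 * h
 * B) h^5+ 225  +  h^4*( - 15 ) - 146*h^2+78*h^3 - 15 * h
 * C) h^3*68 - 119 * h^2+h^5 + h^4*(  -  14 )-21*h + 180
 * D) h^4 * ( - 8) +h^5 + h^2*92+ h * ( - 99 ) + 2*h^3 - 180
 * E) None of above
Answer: E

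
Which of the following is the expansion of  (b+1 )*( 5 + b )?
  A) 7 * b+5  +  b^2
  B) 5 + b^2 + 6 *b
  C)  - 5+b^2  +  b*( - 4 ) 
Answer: B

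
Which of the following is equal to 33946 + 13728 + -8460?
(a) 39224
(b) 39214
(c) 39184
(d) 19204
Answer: b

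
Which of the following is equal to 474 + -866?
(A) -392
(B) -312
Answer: A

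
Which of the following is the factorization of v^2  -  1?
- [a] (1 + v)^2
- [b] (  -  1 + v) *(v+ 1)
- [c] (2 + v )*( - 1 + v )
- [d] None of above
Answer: b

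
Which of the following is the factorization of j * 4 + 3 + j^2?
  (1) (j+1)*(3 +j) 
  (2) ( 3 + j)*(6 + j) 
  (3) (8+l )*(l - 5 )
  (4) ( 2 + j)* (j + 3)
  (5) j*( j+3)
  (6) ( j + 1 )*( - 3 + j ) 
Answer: 1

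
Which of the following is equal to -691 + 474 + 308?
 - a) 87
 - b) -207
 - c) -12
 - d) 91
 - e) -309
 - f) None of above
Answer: d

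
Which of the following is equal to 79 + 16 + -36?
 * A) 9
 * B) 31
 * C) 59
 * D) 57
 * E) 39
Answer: C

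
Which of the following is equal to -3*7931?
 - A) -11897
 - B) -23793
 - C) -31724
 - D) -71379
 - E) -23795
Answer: B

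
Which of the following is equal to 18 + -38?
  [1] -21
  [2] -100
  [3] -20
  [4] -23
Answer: 3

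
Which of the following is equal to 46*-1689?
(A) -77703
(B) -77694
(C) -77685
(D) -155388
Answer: B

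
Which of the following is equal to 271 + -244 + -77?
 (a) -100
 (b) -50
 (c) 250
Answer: b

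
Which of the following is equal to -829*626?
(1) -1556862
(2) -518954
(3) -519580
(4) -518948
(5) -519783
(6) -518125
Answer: 2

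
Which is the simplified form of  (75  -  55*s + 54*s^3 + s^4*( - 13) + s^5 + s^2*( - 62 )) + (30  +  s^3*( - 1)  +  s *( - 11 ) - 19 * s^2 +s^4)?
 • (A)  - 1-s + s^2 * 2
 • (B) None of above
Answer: B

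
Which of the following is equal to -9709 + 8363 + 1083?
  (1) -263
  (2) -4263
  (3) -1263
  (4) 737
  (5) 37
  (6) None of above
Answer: 1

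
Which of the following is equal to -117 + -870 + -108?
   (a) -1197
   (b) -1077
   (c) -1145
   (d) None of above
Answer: d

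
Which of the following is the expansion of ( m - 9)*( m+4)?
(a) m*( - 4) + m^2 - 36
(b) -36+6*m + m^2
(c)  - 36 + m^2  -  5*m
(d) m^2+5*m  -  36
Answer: c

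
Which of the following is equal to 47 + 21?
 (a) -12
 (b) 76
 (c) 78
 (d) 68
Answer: d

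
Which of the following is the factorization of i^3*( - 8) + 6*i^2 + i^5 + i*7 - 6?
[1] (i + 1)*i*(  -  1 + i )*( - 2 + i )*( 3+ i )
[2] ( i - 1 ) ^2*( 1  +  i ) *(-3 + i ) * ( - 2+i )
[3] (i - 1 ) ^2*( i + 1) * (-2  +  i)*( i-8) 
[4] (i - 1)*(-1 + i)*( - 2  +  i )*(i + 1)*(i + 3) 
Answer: 4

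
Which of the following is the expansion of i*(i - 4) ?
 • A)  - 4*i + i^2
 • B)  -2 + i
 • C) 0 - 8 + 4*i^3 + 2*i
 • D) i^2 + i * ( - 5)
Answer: A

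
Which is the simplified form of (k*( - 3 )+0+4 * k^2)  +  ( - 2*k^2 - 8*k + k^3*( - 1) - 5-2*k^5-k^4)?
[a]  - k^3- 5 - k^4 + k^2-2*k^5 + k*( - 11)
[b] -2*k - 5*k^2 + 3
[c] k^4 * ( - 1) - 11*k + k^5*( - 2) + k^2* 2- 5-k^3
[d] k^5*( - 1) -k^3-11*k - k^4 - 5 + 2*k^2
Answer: c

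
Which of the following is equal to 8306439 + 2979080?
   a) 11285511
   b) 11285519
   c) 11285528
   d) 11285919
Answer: b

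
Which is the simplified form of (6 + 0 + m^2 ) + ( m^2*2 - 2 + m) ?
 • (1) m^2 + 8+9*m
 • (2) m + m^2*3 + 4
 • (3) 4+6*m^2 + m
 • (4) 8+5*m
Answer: 2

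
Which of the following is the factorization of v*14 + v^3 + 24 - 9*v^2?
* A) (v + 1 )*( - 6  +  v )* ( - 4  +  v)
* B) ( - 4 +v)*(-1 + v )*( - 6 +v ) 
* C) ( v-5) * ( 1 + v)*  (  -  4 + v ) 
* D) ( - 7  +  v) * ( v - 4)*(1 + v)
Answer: A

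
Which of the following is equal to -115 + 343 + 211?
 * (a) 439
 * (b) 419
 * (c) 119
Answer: a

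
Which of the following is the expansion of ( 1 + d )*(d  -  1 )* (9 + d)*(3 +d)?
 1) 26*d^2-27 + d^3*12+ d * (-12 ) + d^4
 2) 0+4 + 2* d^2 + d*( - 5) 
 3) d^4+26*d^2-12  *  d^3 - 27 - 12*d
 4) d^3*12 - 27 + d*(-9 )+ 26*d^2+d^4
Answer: 1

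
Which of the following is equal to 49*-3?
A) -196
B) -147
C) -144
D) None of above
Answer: B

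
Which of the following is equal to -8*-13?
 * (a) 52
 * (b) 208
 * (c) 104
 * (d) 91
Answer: c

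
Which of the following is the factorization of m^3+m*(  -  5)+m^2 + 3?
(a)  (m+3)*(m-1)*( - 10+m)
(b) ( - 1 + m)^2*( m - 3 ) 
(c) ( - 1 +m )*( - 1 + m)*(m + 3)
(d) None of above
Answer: c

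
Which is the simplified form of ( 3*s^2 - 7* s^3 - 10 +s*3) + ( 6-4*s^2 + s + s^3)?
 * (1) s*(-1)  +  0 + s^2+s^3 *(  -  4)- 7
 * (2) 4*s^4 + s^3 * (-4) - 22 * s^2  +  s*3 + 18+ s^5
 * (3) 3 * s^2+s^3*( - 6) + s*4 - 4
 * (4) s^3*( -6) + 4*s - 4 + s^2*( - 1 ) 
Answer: 4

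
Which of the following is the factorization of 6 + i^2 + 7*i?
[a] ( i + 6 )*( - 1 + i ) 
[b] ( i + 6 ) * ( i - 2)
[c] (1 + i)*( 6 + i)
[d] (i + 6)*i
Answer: c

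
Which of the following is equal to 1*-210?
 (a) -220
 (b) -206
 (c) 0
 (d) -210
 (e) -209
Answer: d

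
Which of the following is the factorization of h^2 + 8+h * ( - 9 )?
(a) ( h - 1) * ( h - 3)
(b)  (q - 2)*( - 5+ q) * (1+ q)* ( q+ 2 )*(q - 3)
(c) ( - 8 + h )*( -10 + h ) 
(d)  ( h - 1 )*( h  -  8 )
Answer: d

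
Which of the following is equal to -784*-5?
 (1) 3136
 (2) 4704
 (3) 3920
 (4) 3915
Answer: 3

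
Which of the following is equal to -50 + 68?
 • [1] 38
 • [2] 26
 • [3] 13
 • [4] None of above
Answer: 4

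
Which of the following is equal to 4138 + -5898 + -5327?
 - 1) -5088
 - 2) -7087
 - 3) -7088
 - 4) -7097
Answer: 2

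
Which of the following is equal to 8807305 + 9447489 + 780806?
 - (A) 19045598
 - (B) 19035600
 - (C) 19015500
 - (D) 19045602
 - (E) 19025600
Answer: B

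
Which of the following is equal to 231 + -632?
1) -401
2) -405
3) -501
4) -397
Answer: 1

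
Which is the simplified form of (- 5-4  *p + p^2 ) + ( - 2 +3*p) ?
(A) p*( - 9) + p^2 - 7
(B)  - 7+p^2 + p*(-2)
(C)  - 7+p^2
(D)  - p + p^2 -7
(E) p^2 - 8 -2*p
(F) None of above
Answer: D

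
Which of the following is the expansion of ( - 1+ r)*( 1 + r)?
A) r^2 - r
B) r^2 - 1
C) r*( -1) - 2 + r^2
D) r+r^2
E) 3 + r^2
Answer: B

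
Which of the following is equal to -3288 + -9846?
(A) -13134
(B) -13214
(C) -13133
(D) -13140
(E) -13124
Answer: A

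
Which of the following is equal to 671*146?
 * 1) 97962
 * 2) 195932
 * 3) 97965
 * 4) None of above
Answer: 4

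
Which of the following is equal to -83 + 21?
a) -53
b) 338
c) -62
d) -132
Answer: c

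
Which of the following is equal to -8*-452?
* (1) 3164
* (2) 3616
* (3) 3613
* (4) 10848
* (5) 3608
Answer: 2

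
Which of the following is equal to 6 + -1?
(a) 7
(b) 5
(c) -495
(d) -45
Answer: b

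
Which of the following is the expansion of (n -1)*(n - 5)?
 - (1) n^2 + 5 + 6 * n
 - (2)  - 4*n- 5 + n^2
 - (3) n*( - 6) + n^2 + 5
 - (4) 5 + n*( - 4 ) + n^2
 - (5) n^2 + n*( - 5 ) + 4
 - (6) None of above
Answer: 3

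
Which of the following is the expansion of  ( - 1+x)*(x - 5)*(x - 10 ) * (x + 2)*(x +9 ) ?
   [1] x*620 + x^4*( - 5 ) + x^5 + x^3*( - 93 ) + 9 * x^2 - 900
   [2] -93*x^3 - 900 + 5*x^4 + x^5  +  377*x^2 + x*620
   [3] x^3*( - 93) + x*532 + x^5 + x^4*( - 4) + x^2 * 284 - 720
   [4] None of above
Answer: 4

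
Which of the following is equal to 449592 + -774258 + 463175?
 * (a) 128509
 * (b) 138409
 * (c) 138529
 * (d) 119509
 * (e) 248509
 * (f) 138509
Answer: f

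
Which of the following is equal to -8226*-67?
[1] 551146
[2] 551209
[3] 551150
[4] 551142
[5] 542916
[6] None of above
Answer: 4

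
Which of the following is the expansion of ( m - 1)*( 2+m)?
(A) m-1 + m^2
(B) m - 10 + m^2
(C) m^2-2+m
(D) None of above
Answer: C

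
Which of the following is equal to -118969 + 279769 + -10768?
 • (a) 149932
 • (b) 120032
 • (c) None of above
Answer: c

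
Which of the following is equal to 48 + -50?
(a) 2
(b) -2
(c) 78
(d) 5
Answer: b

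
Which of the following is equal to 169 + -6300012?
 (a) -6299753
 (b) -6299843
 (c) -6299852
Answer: b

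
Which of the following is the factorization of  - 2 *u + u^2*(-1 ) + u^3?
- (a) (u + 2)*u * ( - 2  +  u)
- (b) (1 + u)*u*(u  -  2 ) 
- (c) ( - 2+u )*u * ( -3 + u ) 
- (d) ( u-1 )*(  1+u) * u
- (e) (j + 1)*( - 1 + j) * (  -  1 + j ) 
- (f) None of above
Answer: b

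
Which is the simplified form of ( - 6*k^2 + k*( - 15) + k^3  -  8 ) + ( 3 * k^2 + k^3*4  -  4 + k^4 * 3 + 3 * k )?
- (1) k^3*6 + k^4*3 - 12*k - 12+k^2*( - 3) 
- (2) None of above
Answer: 2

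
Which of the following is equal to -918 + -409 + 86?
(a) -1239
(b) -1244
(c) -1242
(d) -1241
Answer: d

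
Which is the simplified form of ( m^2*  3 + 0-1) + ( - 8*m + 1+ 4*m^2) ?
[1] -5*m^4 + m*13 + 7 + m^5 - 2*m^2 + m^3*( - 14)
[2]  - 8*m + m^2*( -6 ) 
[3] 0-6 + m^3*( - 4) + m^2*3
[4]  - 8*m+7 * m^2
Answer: 4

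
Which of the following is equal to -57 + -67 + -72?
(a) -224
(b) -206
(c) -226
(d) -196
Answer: d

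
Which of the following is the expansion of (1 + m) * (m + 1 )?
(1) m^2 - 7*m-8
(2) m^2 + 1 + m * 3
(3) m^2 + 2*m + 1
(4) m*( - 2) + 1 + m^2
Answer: 3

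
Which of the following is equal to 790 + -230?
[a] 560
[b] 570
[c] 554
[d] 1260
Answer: a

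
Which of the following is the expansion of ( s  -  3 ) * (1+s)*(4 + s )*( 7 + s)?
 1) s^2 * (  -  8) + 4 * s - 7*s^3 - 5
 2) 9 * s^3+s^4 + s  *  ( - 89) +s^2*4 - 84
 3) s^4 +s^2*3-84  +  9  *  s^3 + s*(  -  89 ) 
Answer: 3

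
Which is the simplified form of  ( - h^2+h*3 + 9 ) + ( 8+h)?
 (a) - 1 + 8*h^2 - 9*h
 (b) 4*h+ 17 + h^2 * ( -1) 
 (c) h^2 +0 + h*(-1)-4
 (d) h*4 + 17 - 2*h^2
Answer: b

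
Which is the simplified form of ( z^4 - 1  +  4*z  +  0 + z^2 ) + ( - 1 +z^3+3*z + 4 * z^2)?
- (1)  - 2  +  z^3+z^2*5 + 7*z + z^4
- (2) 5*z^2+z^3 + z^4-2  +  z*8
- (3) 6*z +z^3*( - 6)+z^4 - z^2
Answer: 1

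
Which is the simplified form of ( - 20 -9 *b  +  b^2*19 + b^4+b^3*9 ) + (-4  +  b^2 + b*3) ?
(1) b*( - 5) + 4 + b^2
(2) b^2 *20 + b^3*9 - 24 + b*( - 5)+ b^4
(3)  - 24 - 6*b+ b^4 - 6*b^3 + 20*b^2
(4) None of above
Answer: 4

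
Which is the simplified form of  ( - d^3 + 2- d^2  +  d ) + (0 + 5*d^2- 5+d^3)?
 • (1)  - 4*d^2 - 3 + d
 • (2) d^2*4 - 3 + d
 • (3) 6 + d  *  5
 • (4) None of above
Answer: 2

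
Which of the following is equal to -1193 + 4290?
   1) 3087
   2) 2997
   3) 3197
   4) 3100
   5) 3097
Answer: 5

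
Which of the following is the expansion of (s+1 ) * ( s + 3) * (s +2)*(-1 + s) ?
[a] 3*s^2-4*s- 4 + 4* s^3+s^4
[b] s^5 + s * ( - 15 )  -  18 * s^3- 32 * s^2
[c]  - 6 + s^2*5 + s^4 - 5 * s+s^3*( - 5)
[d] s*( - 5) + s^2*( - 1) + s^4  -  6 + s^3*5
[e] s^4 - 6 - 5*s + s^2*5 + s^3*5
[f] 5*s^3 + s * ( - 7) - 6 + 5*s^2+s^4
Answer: e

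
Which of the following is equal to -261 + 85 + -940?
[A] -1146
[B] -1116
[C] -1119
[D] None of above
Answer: B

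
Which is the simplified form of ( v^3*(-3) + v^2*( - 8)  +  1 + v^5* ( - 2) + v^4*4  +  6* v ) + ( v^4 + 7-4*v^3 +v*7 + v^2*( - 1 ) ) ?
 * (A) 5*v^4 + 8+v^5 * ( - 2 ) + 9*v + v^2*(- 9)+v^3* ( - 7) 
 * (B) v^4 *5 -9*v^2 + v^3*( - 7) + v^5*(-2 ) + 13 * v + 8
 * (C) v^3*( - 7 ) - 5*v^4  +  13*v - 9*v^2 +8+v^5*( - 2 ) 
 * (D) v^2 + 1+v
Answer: B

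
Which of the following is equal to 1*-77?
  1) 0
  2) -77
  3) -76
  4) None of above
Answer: 2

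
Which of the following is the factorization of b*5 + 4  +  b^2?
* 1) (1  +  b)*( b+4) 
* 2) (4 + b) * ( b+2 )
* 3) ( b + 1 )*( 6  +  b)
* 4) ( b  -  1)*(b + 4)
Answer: 1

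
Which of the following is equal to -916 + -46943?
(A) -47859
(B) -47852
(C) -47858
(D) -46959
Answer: A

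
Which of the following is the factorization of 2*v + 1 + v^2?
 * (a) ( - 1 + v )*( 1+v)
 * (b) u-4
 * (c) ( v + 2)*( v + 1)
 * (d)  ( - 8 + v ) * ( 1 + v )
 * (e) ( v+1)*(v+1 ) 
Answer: e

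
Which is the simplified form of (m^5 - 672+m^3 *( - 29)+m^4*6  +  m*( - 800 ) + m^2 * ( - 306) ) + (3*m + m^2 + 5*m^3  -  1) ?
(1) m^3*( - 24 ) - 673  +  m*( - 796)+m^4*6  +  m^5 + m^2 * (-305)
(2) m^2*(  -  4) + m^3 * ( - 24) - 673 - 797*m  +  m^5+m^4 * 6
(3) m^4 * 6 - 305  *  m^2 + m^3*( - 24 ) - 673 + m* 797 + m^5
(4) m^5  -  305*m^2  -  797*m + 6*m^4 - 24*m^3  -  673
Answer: 4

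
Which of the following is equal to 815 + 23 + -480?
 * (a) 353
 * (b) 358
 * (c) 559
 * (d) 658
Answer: b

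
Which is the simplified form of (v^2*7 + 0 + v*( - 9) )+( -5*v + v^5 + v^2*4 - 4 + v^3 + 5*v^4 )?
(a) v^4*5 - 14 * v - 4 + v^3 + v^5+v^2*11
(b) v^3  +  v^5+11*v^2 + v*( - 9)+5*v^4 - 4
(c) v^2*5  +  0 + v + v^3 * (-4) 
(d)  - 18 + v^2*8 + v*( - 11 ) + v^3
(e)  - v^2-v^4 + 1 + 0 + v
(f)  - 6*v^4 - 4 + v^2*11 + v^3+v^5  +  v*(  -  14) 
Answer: a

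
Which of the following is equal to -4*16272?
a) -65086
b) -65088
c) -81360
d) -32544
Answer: b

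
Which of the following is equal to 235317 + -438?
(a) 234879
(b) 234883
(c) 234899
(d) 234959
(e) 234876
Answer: a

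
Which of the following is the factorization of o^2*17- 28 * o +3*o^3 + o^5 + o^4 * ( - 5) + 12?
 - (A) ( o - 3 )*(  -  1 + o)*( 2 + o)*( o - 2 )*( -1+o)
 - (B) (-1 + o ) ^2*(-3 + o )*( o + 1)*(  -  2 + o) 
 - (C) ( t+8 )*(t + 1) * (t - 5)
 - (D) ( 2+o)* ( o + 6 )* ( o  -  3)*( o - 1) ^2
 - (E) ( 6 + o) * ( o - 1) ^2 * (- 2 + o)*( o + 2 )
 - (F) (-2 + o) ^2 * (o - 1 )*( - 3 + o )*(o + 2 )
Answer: A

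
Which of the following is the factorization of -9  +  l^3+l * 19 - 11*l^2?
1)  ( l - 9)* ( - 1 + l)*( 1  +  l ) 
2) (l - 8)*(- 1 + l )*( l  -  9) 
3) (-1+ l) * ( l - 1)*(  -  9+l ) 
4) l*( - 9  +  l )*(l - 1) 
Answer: 3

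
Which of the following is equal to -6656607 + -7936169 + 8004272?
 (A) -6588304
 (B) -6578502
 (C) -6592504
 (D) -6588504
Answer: D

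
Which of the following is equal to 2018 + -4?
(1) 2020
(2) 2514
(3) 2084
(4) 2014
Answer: 4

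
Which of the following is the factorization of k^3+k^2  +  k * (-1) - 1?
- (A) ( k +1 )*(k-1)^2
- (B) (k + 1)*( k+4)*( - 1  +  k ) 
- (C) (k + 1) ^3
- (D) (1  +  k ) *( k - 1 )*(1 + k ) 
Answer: D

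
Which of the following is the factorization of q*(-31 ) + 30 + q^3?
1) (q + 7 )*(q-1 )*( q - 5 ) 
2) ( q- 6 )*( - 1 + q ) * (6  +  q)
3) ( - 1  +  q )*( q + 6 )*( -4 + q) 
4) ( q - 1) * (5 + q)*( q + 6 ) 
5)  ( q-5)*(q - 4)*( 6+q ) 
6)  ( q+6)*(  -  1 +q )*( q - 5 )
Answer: 6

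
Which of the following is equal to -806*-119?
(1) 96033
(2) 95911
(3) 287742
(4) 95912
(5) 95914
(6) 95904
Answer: 5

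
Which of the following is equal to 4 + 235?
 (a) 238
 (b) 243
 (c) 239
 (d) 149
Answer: c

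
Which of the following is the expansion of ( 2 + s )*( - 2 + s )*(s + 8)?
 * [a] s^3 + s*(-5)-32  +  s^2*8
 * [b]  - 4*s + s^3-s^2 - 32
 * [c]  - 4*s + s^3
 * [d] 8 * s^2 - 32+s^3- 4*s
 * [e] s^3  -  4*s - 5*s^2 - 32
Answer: d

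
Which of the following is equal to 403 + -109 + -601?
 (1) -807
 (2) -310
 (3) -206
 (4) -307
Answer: 4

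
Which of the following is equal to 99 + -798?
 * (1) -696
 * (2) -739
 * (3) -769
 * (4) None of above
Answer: 4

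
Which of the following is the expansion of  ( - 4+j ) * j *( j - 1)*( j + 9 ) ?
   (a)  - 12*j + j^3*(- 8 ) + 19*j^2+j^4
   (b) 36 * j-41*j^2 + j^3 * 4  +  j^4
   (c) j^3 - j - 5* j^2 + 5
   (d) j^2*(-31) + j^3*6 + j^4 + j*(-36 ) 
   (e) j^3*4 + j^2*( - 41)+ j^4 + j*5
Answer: b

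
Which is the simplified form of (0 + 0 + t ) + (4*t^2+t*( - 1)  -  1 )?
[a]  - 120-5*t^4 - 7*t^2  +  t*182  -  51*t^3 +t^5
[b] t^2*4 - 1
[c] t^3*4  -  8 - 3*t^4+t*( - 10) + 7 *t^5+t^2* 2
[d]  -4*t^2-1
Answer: b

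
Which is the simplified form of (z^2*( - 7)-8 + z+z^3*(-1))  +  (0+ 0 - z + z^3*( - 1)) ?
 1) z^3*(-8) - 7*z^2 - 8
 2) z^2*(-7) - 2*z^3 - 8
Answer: 2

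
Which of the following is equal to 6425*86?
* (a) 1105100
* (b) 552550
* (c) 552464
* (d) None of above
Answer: b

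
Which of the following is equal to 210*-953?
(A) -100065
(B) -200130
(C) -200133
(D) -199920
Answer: B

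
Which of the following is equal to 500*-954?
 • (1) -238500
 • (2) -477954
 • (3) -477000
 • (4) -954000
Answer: 3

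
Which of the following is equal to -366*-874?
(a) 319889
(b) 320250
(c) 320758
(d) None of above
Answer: d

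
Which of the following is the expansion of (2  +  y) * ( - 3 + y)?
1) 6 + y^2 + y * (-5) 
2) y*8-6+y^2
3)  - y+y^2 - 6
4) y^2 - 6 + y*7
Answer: 3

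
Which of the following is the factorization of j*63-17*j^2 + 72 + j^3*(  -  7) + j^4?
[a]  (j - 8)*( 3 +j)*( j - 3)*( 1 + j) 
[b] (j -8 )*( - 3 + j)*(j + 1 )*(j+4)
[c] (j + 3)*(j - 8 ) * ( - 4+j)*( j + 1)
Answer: a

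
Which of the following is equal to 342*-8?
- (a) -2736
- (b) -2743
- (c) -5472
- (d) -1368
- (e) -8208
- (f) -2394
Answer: a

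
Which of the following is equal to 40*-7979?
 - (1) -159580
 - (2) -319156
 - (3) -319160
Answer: 3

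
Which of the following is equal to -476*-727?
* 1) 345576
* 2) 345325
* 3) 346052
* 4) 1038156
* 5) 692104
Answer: 3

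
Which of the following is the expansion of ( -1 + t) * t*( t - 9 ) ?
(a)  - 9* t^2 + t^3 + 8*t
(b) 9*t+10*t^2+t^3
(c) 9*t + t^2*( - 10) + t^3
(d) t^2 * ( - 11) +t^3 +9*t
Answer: c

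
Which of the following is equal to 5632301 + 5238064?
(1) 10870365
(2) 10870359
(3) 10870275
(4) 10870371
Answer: 1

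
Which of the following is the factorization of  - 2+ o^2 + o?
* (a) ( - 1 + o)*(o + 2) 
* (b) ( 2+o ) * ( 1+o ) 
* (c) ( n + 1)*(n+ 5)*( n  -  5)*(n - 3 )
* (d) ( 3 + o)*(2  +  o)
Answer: a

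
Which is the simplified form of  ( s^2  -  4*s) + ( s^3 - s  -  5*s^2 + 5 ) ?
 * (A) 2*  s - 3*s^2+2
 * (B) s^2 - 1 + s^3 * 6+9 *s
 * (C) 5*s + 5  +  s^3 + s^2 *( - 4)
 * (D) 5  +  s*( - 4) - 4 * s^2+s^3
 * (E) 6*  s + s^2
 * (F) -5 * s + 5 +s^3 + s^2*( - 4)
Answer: F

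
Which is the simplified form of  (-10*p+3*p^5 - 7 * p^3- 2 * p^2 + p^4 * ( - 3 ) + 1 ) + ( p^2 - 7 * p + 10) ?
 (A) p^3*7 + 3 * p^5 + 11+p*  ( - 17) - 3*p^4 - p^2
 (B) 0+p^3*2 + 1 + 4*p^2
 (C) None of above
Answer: C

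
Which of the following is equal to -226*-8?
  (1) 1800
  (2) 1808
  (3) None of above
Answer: 2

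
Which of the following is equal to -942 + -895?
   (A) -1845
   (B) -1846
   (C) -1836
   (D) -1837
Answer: D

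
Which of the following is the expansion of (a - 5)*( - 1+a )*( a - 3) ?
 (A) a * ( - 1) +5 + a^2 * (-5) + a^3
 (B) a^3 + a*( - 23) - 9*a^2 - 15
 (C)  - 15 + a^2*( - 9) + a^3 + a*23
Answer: C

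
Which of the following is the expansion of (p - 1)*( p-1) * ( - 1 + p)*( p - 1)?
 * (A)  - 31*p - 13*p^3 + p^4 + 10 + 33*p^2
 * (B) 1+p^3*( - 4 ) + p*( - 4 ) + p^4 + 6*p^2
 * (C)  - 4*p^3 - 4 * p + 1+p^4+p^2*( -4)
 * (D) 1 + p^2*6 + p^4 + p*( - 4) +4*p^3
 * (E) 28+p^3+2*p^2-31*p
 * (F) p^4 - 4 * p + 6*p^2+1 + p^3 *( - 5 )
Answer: B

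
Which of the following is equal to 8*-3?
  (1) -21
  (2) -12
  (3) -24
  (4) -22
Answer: 3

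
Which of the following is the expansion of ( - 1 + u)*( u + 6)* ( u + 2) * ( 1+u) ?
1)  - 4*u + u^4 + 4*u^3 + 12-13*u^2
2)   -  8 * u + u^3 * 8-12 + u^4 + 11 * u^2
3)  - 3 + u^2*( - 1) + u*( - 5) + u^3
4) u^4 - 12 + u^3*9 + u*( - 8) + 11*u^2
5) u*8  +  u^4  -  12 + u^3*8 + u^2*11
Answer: 2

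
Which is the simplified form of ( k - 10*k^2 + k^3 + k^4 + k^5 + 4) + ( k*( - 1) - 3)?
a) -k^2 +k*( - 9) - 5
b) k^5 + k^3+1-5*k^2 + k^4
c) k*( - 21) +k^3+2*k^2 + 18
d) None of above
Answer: d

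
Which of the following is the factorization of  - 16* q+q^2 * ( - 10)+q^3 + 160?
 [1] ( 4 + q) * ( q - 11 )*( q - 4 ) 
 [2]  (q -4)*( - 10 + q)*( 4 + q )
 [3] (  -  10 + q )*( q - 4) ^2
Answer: 2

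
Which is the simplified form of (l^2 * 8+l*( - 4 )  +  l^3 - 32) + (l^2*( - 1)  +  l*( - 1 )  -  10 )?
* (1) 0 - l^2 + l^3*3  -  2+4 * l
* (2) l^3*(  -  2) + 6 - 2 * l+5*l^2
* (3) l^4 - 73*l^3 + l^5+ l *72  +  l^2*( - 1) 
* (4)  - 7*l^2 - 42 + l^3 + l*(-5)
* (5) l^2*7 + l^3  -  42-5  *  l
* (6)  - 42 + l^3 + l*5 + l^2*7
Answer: 5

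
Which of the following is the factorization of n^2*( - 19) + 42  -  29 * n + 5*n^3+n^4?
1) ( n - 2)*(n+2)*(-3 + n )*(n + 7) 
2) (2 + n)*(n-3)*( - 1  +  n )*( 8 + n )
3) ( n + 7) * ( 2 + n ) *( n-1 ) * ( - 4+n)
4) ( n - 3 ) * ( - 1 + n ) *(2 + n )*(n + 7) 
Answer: 4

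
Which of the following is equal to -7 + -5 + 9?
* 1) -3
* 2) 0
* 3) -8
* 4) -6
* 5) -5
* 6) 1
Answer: 1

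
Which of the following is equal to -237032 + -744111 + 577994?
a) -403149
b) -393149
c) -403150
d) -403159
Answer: a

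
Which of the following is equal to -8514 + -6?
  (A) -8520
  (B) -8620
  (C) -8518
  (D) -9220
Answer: A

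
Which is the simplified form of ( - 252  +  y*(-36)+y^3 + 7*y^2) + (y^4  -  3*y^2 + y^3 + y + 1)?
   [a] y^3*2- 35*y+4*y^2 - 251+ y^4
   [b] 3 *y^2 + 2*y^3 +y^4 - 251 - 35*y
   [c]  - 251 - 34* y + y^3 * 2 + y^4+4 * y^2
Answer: a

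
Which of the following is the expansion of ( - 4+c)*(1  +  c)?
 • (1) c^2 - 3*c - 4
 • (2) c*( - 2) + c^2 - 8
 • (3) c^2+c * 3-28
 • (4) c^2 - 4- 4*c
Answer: 1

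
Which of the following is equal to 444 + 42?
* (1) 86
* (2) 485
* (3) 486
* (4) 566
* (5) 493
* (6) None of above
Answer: 3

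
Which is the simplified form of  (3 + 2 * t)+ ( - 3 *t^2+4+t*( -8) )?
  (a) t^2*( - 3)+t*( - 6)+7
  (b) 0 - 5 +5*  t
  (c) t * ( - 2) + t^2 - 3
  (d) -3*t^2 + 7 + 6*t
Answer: a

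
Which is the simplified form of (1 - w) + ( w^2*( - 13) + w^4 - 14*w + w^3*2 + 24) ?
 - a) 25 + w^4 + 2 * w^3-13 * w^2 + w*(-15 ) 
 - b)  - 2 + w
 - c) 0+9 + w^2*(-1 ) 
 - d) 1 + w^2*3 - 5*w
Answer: a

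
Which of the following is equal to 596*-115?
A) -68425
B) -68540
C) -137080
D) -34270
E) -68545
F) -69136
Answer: B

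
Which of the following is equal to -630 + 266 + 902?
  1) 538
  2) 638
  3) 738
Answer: 1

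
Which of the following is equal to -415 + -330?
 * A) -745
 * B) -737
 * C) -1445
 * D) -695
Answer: A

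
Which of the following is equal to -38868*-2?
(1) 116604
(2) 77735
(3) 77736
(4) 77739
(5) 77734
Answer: 3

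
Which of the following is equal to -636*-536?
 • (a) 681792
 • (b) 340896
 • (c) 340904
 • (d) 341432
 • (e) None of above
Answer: b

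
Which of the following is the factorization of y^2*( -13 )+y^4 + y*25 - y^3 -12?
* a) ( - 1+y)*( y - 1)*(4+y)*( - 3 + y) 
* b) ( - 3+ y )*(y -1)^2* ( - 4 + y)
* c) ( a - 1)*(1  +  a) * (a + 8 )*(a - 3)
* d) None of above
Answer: a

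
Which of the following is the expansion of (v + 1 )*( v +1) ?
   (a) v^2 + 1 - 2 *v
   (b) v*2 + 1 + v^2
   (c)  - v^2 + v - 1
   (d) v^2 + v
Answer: b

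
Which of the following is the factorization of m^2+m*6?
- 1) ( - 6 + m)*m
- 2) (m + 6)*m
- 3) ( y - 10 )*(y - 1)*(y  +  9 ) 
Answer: 2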